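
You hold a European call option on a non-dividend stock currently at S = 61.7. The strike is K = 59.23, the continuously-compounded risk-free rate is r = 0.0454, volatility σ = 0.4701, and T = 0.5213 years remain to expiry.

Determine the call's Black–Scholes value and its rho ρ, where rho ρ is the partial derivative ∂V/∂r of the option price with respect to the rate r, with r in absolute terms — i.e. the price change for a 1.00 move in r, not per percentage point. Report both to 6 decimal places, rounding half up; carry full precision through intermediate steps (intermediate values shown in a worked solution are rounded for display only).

price = 10.126291
ρ = 15.322482

σ√T = 0.4701·√0.5213 = 0.339417
d₁ = (ln(S/K) + (r+σ²/2)T) / (σ√T) = (ln(61.7/59.23) + (0.0454+0.4701²/2)·0.5213) / 0.339417 = (0.040856 + 0.081269) / 0.339417 = 0.359807
d₂ = d₁ − σ√T = 0.359807 − 0.339417 = 0.020390
e^{−rT} = e^{−0.0454·0.5213} = 0.976611
N(d₁) = 0.640504,  N(d₂) = 0.508134
Call price V = S·N(d₁) − K·e^{−rT}·N(d₂) = 39.519121 − 29.392829 = 10.126291
ρ = K·T·e^{−rT}·N(d₂) = 15.322482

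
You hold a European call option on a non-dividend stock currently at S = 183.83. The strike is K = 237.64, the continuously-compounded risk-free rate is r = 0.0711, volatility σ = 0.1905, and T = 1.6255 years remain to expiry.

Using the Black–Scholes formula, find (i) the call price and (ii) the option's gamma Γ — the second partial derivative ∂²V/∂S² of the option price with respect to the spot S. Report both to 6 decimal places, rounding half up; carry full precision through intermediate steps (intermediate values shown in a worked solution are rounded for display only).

σ√T = 0.1905·√1.6255 = 0.242878
d₁ = (ln(S/K) + (r+σ²/2)T) / (σ√T) = (ln(183.83/237.64) + (0.0711+0.1905²/2)·1.6255) / 0.242878 = (-0.256746 + 0.145068) / 0.242878 = -0.459809
d₂ = d₁ − σ√T = -0.459809 − 0.242878 = -0.702687
e^{−rT} = e^{−0.0711·1.6255} = 0.890855
N(d₁) = 0.322827,  N(d₂) = 0.241125
Call price V = S·N(d₁) − K·e^{−rT}·N(d₂) = 59.345228 − 51.046941 = 8.298286
φ(d₁) = (1/√(2π))·e^{−d₁²/2} = 0.358922
Γ = φ(d₁) / (S·σ·√T) = 0.008039

price = 8.298286
Γ = 0.008039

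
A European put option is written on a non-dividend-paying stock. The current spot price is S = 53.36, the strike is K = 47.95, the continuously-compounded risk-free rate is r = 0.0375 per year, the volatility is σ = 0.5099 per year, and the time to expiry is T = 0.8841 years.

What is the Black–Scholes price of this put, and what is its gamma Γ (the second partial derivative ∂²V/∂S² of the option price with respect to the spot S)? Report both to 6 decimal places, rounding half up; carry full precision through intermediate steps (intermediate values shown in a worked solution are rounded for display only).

σ√T = 0.5099·√0.8841 = 0.479442
d₁ = (ln(S/K) + (r+σ²/2)T) / (σ√T) = (ln(53.36/47.95) + (0.0375+0.5099²/2)·0.8841) / 0.479442 = (0.106903 + 0.148086) / 0.479442 = 0.531845
d₂ = d₁ − σ√T = 0.531845 − 0.479442 = 0.052403
e^{−rT} = e^{−0.0375·0.8841} = 0.967390
N(−d₁) = 0.297417,  N(−d₂) = 0.479104
Put price V = K·e^{−rT}·N(−d₂) − S·N(−d₁) = 22.223870 − 15.870159 = 6.353711
φ(d₁) = (1/√(2π))·e^{−d₁²/2} = 0.346328
Γ = φ(d₁) / (S·σ·√T) = 0.013537

price = 6.353711
Γ = 0.013537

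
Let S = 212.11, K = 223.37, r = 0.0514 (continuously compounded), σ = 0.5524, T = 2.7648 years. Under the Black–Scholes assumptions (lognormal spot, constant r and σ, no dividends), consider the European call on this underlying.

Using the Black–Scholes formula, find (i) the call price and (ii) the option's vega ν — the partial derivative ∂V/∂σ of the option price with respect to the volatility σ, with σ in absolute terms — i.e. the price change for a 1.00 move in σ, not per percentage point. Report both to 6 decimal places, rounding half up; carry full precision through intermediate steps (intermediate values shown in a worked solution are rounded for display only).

σ√T = 0.5524·√2.7648 = 0.918513
d₁ = (ln(S/K) + (r+σ²/2)T) / (σ√T) = (ln(212.11/223.37) + (0.0514+0.5524²/2)·2.7648) / 0.918513 = (-0.051725 + 0.563944) / 0.918513 = 0.557662
d₂ = d₁ − σ√T = 0.557662 − 0.918513 = -0.360852
e^{−rT} = e^{−0.0514·2.7648} = 0.867525
N(d₁) = 0.711462,  N(d₂) = 0.359105
Call price V = S·N(d₁) − K·e^{−rT}·N(d₂) = 150.908255 − 69.587059 = 81.321197
φ(d₁) = (1/√(2π))·e^{−d₁²/2} = 0.341492
ν = S·φ(d₁)·√T = 120.440689

price = 81.321197
ν = 120.440689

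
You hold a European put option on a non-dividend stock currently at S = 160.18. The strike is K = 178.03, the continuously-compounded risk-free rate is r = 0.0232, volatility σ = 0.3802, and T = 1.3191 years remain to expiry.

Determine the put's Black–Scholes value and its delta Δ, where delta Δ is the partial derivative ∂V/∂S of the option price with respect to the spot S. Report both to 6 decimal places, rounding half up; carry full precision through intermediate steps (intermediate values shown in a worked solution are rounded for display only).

price = 35.421868
Δ = -0.481471

σ√T = 0.3802·√1.3191 = 0.436668
d₁ = (ln(S/K) + (r+σ²/2)T) / (σ√T) = (ln(160.18/178.03) + (0.0232+0.3802²/2)·1.3191) / 0.436668 = (-0.105654 + 0.125942) / 0.436668 = 0.046462
d₂ = d₁ − σ√T = 0.046462 − 0.436668 = -0.390205
e^{−rT} = e^{−0.0232·1.3191} = 0.969860
N(−d₁) = 0.481471,  N(−d₂) = 0.651808
Put price V = K·e^{−rT}·N(−d₂) − S·N(−d₁) = 112.543883 − 77.122015 = 35.421868
Δ = −N(−d₁) = -0.481471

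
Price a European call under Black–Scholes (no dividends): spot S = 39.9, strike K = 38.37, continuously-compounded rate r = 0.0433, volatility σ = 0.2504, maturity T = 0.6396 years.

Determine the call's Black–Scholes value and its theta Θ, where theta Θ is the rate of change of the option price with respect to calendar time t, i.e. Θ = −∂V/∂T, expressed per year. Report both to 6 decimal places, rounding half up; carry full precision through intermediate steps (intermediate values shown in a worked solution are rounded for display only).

σ√T = 0.2504·√0.6396 = 0.200257
d₁ = (ln(S/K) + (r+σ²/2)T) / (σ√T) = (ln(39.9/38.37) + (0.0433+0.2504²/2)·0.6396) / 0.200257 = (0.039100 + 0.047746) / 0.200257 = 0.433675
d₂ = d₁ − σ√T = 0.433675 − 0.200257 = 0.233418
e^{−rT} = e^{−0.0433·0.6396} = 0.972685
N(d₁) = 0.667738,  N(d₂) = 0.592281
Call price V = S·N(d₁) − K·e^{−rT}·N(d₂) = 26.642736 − 22.105088 = 4.537648
φ(d₁) = (1/√(2π))·e^{−d₁²/2} = 0.363137
Θ = −S·φ(d₁)·σ/(2√T) − r·K·e^{−rT}·N(d₂) = −2.268263 − 0.957150 = -3.225413

price = 4.537648
Θ = -3.225413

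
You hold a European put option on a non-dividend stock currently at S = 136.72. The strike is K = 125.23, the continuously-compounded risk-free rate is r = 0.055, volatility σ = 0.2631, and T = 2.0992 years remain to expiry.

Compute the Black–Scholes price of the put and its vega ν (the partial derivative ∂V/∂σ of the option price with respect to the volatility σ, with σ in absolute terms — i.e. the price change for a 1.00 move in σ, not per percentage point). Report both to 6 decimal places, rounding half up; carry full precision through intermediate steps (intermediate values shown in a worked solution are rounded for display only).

σ√T = 0.2631·√2.0992 = 0.381195
d₁ = (ln(S/K) + (r+σ²/2)T) / (σ√T) = (ln(136.72/125.23) + (0.055+0.2631²/2)·2.0992) / 0.381195 = (0.087783 + 0.188111) / 0.381195 = 0.723760
d₂ = d₁ − σ√T = 0.723760 − 0.381195 = 0.342564
e^{−rT} = e^{−0.055·2.0992} = 0.890960
N(−d₁) = 0.234607,  N(−d₂) = 0.365963
Put price V = K·e^{−rT}·N(−d₂) − S·N(−d₁) = 40.832294 − 32.075413 = 8.756881
φ(d₁) = (1/√(2π))·e^{−d₁²/2} = 0.307017
ν = S·φ(d₁)·√T = 60.816462

price = 8.756881
ν = 60.816462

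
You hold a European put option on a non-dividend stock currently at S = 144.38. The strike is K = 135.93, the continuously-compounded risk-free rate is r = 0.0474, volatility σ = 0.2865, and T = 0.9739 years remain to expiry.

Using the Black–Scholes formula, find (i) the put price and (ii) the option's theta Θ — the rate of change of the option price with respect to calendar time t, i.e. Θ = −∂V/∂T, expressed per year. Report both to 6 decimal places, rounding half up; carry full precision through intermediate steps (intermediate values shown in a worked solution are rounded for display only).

price = 9.192099
Θ = -4.807236

σ√T = 0.2865·√0.9739 = 0.282736
d₁ = (ln(S/K) + (r+σ²/2)T) / (σ√T) = (ln(144.38/135.93) + (0.0474+0.2865²/2)·0.9739) / 0.282736 = (0.060309 + 0.086133) / 0.282736 = 0.517943
d₂ = d₁ − σ√T = 0.517943 − 0.282736 = 0.235207
e^{−rT} = e^{−0.0474·0.9739} = 0.954886
N(−d₁) = 0.302249,  N(−d₂) = 0.407024
Put price V = K·e^{−rT}·N(−d₂) − S·N(−d₁) = 52.830793 − 43.638694 = 9.192099
φ(d₁) = (1/√(2π))·e^{−d₁²/2} = 0.348865
Θ = −S·φ(d₁)·σ/(2√T) + r·K·e^{−rT}·N(−d₂) = −7.311416 + 2.504180 = -4.807236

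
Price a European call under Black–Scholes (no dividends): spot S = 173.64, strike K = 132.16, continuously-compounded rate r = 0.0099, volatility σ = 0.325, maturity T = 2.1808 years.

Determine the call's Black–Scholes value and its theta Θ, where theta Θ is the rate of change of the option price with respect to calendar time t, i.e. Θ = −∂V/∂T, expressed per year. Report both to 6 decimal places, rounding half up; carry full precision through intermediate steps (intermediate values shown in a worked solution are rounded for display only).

σ√T = 0.325·√2.1808 = 0.479945
d₁ = (ln(S/K) + (r+σ²/2)T) / (σ√T) = (ln(173.64/132.16) + (0.0099+0.325²/2)·2.1808) / 0.479945 = (0.272971 + 0.136763) / 0.479945 = 0.853711
d₂ = d₁ − σ√T = 0.853711 − 0.479945 = 0.373767
e^{−rT} = e^{−0.0099·2.1808} = 0.978641
N(d₁) = 0.803368,  N(d₂) = 0.645711
Call price V = S·N(d₁) − K·e^{−rT}·N(d₂) = 139.496736 − 83.514488 = 55.982248
φ(d₁) = (1/√(2π))·e^{−d₁²/2} = 0.277107
Θ = −S·φ(d₁)·σ/(2√T) − r·K·e^{−rT}·N(d₂) = −5.294725 − 0.826793 = -6.121518

price = 55.982248
Θ = -6.121518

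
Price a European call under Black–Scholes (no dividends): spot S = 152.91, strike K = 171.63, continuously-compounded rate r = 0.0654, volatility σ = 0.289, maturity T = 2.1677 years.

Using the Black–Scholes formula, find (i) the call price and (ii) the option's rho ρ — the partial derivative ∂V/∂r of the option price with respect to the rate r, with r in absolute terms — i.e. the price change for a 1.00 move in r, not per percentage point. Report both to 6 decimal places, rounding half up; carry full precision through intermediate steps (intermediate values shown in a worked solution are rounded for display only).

σ√T = 0.289·√2.1677 = 0.425498
d₁ = (ln(S/K) + (r+σ²/2)T) / (σ√T) = (ln(152.91/171.63) + (0.0654+0.289²/2)·2.1677) / 0.425498 = (-0.115491 + 0.232292) / 0.425498 = 0.274503
d₂ = d₁ − σ√T = 0.274503 − 0.425498 = -0.150995
e^{−rT} = e^{−0.0654·2.1677} = 0.867823
N(d₁) = 0.608151,  N(d₂) = 0.439990
Call price V = S·N(d₁) − K·e^{−rT}·N(d₂) = 92.992345 − 65.534032 = 27.458313
ρ = K·T·e^{−rT}·N(d₂) = 142.058121

price = 27.458313
ρ = 142.058121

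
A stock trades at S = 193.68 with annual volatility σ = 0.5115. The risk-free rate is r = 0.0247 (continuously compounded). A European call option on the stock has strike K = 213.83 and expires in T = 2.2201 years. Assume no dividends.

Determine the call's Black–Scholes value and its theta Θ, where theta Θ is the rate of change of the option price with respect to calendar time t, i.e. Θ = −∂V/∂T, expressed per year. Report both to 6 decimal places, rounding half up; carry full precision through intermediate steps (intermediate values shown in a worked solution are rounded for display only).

σ√T = 0.5115·√2.2201 = 0.762135
d₁ = (ln(S/K) + (r+σ²/2)T) / (σ√T) = (ln(193.68/213.83) + (0.0247+0.5115²/2)·2.2201) / 0.762135 = (-0.098974 + 0.345261) / 0.762135 = 0.323155
d₂ = d₁ − σ√T = 0.323155 − 0.762135 = -0.438980
e^{−rT} = e^{−0.0247·2.2201} = 0.946640
N(d₁) = 0.626711,  N(d₂) = 0.330338
Call price V = S·N(d₁) − K·e^{−rT}·N(d₂) = 121.381363 − 66.866990 = 54.514373
φ(d₁) = (1/√(2π))·e^{−d₁²/2} = 0.378646
Θ = −S·φ(d₁)·σ/(2√T) − r·K·e^{−rT}·N(d₂) = −12.587741 − 1.651615 = -14.239355

price = 54.514373
Θ = -14.239355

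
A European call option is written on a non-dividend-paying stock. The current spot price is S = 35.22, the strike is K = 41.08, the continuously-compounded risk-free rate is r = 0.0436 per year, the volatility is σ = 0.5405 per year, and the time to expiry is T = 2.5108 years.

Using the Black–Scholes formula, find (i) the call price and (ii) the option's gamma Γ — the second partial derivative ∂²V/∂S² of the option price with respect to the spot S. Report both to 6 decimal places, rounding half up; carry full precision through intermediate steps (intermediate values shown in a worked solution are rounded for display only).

price = 11.156073
Γ = 0.012322

σ√T = 0.5405·√2.5108 = 0.856449
d₁ = (ln(S/K) + (r+σ²/2)T) / (σ√T) = (ln(35.22/41.08) + (0.0436+0.5405²/2)·2.5108) / 0.856449 = (-0.153907 + 0.476224) / 0.856449 = 0.376340
d₂ = d₁ − σ√T = 0.376340 − 0.856449 = -0.480109
e^{−rT} = e^{−0.0436·2.5108} = 0.896308
N(d₁) = 0.646668,  N(d₂) = 0.315575
Call price V = S·N(d₁) − K·e^{−rT}·N(d₂) = 22.775648 − 11.619575 = 11.156073
φ(d₁) = (1/√(2π))·e^{−d₁²/2} = 0.371668
Γ = φ(d₁) / (S·σ·√T) = 0.012322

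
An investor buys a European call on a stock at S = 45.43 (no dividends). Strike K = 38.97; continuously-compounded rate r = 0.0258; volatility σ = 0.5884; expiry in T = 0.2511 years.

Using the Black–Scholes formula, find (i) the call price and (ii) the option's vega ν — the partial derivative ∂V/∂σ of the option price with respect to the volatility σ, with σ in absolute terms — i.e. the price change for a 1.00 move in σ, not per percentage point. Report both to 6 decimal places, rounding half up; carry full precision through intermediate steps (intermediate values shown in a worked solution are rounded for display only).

σ√T = 0.5884·√0.2511 = 0.294847
d₁ = (ln(S/K) + (r+σ²/2)T) / (σ√T) = (ln(45.43/38.97) + (0.0258+0.5884²/2)·0.2511) / 0.294847 = (0.153381 + 0.049946) / 0.294847 = 0.689600
d₂ = d₁ − σ√T = 0.689600 − 0.294847 = 0.394754
e^{−rT} = e^{−0.0258·0.2511} = 0.993543
N(d₁) = 0.754777,  N(d₂) = 0.653488
Call price V = S·N(d₁) − K·e^{−rT}·N(d₂) = 34.289525 − 25.301964 = 8.987561
φ(d₁) = (1/√(2π))·e^{−d₁²/2} = 0.314518
ν = S·φ(d₁)·√T = 7.159986

price = 8.987561
ν = 7.159986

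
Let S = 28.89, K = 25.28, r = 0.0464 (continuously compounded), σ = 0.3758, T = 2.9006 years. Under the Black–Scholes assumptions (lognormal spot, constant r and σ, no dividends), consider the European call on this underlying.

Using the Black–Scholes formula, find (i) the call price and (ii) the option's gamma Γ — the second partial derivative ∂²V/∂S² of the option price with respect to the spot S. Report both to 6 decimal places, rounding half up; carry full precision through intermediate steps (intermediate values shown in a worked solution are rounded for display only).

price = 10.327300
Γ = 0.016422

σ√T = 0.3758·√2.9006 = 0.640031
d₁ = (ln(S/K) + (r+σ²/2)T) / (σ√T) = (ln(28.89/25.28) + (0.0464+0.3758²/2)·2.9006) / 0.640031 = (0.133482 + 0.339407) / 0.640031 = 0.738854
d₂ = d₁ − σ√T = 0.738854 − 0.640031 = 0.098824
e^{−rT} = e^{−0.0464·2.9006} = 0.874076
N(d₁) = 0.770002,  N(d₂) = 0.539361
Call price V = S·N(d₁) − K·e^{−rT}·N(d₂) = 22.245366 − 11.918066 = 10.327300
φ(d₁) = (1/√(2π))·e^{−d₁²/2} = 0.303646
Γ = φ(d₁) / (S·σ·√T) = 0.016422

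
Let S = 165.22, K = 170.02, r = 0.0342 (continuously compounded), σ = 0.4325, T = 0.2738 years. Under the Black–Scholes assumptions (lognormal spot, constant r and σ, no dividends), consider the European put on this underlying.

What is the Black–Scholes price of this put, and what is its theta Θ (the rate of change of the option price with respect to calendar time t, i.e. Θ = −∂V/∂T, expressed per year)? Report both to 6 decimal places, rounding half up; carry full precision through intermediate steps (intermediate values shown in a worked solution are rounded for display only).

price = 16.691791
Θ = -23.896606

σ√T = 0.4325·√0.2738 = 0.226310
d₁ = (ln(S/K) + (r+σ²/2)T) / (σ√T) = (ln(165.22/170.02) + (0.0342+0.4325²/2)·0.2738) / 0.226310 = (-0.028638 + 0.034972) / 0.226310 = 0.027987
d₂ = d₁ − σ√T = 0.027987 − 0.226310 = -0.198322
e^{−rT} = e^{−0.0342·0.2738} = 0.990680
N(−d₁) = 0.488836,  N(−d₂) = 0.578604
Put price V = K·e^{−rT}·N(−d₂) − S·N(−d₁) = 97.457295 − 80.765504 = 16.691791
φ(d₁) = (1/√(2π))·e^{−d₁²/2} = 0.398786
Θ = −S·φ(d₁)·σ/(2√T) + r·K·e^{−rT}·N(−d₂) = −27.229646 + 3.333039 = -23.896606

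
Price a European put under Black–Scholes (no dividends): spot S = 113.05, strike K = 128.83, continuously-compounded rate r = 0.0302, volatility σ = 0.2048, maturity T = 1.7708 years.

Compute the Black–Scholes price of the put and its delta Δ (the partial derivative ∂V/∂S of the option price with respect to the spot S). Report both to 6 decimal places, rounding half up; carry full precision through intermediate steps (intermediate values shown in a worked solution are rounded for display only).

σ√T = 0.2048·√1.7708 = 0.272530
d₁ = (ln(S/K) + (r+σ²/2)T) / (σ√T) = (ln(113.05/128.83) + (0.0302+0.2048²/2)·1.7708) / 0.272530 = (-0.130664 + 0.090615) / 0.272530 = -0.146952
d₂ = d₁ − σ√T = -0.146952 − 0.272530 = -0.419483
e^{−rT} = e^{−0.0302·1.7708} = 0.947927
N(−d₁) = 0.558415,  N(−d₂) = 0.662568
Put price V = K·e^{−rT}·N(−d₂) − S·N(−d₁) = 80.913760 − 63.128840 = 17.784920
Δ = −N(−d₁) = -0.558415

price = 17.784920
Δ = -0.558415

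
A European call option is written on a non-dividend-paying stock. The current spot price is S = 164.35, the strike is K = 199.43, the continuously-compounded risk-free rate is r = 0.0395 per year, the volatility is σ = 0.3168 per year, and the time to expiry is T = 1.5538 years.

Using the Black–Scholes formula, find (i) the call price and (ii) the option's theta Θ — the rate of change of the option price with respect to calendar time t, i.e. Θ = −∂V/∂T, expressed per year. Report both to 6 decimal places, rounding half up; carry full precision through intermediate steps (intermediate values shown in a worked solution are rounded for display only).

σ√T = 0.3168·√1.5538 = 0.394896
d₁ = (ln(S/K) + (r+σ²/2)T) / (σ√T) = (ln(164.35/199.43) + (0.0395+0.3168²/2)·1.5538) / 0.394896 = (-0.193465 + 0.139347) / 0.394896 = -0.137045
d₂ = d₁ − σ√T = -0.137045 − 0.394896 = -0.531941
e^{−rT} = e^{−0.0395·1.5538} = 0.940470
N(d₁) = 0.445498,  N(d₂) = 0.297383
Call price V = S·N(d₁) − K·e^{−rT}·N(d₂) = 73.217541 − 55.776653 = 17.440887
φ(d₁) = (1/√(2π))·e^{−d₁²/2} = 0.395213
Θ = −S·φ(d₁)·σ/(2√T) − r·K·e^{−rT}·N(d₂) = −8.253898 − 2.203178 = -10.457076

price = 17.440887
Θ = -10.457076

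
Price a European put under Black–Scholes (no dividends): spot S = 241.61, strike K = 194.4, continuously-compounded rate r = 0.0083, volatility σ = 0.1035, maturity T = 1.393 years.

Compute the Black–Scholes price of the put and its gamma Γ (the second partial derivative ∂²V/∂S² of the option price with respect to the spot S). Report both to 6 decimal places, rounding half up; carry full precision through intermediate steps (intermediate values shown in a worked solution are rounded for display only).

σ√T = 0.1035·√1.393 = 0.122156
d₁ = (ln(S/K) + (r+σ²/2)T) / (σ√T) = (ln(241.61/194.4) + (0.0083+0.1035²/2)·1.393) / 0.122156 = (0.217407 + 0.019023) / 0.122156 = 1.935471
d₂ = d₁ − σ√T = 1.935471 − 0.122156 = 1.813314
e^{−rT} = e^{−0.0083·1.393} = 0.988505
N(−d₁) = 0.026466,  N(−d₂) = 0.034892
Put price V = K·e^{−rT}·N(−d₂) − S·N(−d₁) = 6.704971 − 6.394520 = 0.310451
φ(d₁) = (1/√(2π))·e^{−d₁²/2} = 0.061301
Γ = φ(d₁) / (S·σ·√T) = 0.002077

price = 0.310451
Γ = 0.002077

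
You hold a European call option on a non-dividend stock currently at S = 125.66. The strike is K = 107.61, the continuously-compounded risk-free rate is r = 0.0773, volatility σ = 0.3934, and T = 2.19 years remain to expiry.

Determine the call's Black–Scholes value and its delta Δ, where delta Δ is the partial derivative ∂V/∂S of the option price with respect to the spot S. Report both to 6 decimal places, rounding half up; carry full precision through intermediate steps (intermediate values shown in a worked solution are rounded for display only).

price = 45.803753
Δ = 0.801844

σ√T = 0.3934·√2.19 = 0.582179
d₁ = (ln(S/K) + (r+σ²/2)T) / (σ√T) = (ln(125.66/107.61) + (0.0773+0.3934²/2)·2.19) / 0.582179 = (0.155066 + 0.338753) / 0.582179 = 0.848226
d₂ = d₁ − σ√T = 0.848226 − 0.582179 = 0.266047
e^{−rT} = e^{−0.0773·2.19} = 0.844267
N(d₁) = 0.801844,  N(d₂) = 0.604899
Call price V = S·N(d₁) − K·e^{−rT}·N(d₂) = 100.759718 − 54.955965 = 45.803753
Δ = N(d₁) = 0.801844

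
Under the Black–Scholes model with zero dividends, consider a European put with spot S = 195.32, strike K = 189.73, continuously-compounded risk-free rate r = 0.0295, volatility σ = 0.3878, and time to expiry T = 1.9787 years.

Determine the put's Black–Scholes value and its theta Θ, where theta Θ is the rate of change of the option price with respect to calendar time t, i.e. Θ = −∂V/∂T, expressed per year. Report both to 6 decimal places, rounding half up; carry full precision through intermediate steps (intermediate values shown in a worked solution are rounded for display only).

σ√T = 0.3878·√1.9787 = 0.545504
d₁ = (ln(S/K) + (r+σ²/2)T) / (σ√T) = (ln(195.32/189.73) + (0.0295+0.3878²/2)·1.9787) / 0.545504 = (0.029037 + 0.207159) / 0.545504 = 0.432987
d₂ = d₁ − σ√T = 0.432987 − 0.545504 = -0.112517
e^{−rT} = e^{−0.0295·1.9787} = 0.943299
N(−d₁) = 0.332512,  N(−d₂) = 0.544793
Put price V = K·e^{−rT}·N(−d₂) − S·N(−d₁) = 97.502818 − 64.946262 = 32.556556
φ(d₁) = (1/√(2π))·e^{−d₁²/2} = 0.363245
Θ = −S·φ(d₁)·σ/(2√T) + r·K·e^{−rT}·N(−d₂) = −9.779898 + 2.876333 = -6.903565

price = 32.556556
Θ = -6.903565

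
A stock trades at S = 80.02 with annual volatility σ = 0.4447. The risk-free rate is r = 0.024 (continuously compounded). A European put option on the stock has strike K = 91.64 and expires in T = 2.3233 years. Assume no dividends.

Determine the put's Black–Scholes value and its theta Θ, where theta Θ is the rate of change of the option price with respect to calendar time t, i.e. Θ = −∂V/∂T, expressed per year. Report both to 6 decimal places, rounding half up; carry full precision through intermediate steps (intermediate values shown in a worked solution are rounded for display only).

σ√T = 0.4447·√2.3233 = 0.677828
d₁ = (ln(S/K) + (r+σ²/2)T) / (σ√T) = (ln(80.02/91.64) + (0.024+0.4447²/2)·2.3233) / 0.677828 = (-0.135591 + 0.285485) / 0.677828 = 0.221138
d₂ = d₁ − σ√T = 0.221138 − 0.677828 = -0.456690
e^{−rT} = e^{−0.024·2.3233} = 0.945767
N(−d₁) = 0.412492,  N(−d₂) = 0.676053
Put price V = K·e^{−rT}·N(−d₂) − S·N(−d₁) = 58.593582 − 33.007649 = 25.585933
φ(d₁) = (1/√(2π))·e^{−d₁²/2} = 0.389306
Θ = −S·φ(d₁)·σ/(2√T) + r·K·e^{−rT}·N(−d₂) = −4.544375 + 1.406246 = -3.138129

price = 25.585933
Θ = -3.138129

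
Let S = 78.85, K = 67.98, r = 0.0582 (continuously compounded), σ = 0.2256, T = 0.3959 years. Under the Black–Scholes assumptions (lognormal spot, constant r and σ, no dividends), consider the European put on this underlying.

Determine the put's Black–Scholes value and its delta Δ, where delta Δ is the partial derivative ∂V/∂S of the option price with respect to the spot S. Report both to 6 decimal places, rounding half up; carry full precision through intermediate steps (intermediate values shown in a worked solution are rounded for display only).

σ√T = 0.2256·√0.3959 = 0.141949
d₁ = (ln(S/K) + (r+σ²/2)T) / (σ√T) = (ln(78.85/67.98) + (0.0582+0.2256²/2)·0.3959) / 0.141949 = (0.148334 + 0.033116) / 0.141949 = 1.278277
d₂ = d₁ − σ√T = 1.278277 − 0.141949 = 1.136328
e^{−rT} = e^{−0.0582·0.3959} = 0.977222
N(−d₁) = 0.100576,  N(−d₂) = 0.127910
Put price V = K·e^{−rT}·N(−d₂) − S·N(−d₁) = 8.497240 − 7.930414 = 0.566827
Δ = −N(−d₁) = -0.100576

price = 0.566827
Δ = -0.100576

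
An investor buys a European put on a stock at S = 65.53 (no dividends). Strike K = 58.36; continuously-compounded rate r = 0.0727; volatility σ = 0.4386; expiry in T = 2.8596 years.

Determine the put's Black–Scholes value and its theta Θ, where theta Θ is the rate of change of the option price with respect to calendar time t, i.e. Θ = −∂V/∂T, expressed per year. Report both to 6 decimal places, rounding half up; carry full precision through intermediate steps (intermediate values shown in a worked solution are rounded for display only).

σ√T = 0.4386·√2.8596 = 0.741688
d₁ = (ln(S/K) + (r+σ²/2)T) / (σ√T) = (ln(65.53/58.36) + (0.0727+0.4386²/2)·2.8596) / 0.741688 = (0.115877 + 0.482943) / 0.741688 = 0.807376
d₂ = d₁ − σ√T = 0.807376 − 0.741688 = 0.065688
e^{−rT} = e^{−0.0727·2.8596} = 0.812294
N(−d₁) = 0.209725,  N(−d₂) = 0.473813
Put price V = K·e^{−rT}·N(−d₂) − S·N(−d₁) = 22.461346 − 13.743283 = 8.718062
φ(d₁) = (1/√(2π))·e^{−d₁²/2} = 0.287979
Θ = −S·φ(d₁)·σ/(2√T) + r·K·e^{−rT}·N(−d₂) = −2.447302 + 1.632940 = -0.814363

price = 8.718062
Θ = -0.814363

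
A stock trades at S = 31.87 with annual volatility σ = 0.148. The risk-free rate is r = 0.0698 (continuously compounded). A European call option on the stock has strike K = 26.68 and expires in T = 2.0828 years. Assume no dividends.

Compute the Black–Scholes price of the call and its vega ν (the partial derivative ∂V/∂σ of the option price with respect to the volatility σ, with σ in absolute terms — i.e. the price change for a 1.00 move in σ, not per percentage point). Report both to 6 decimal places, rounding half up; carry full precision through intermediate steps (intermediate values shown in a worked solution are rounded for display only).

price = 8.964109
ν = 4.943022

σ√T = 0.148·√2.0828 = 0.213592
d₁ = (ln(S/K) + (r+σ²/2)T) / (σ√T) = (ln(31.87/26.68) + (0.0698+0.148²/2)·2.0828) / 0.213592 = (0.177751 + 0.168190) / 0.213592 = 1.619634
d₂ = d₁ − σ√T = 1.619634 − 0.213592 = 1.406041
e^{−rT} = e^{−0.0698·2.0828} = 0.864694
N(d₁) = 0.947344,  N(d₂) = 0.920144
Call price V = S·N(d₁) − K·e^{−rT}·N(d₂) = 30.191869 − 21.227760 = 8.964109
φ(d₁) = (1/√(2π))·e^{−d₁²/2} = 0.107470
ν = S·φ(d₁)·√T = 4.943022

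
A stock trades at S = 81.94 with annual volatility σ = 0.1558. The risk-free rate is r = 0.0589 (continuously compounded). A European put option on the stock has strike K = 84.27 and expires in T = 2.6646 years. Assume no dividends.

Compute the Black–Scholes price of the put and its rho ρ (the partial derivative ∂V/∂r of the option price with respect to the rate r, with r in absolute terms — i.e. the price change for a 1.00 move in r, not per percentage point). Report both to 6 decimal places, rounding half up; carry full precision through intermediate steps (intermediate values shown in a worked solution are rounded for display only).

price = 3.807621
ρ = -67.575624

σ√T = 0.1558·√2.6646 = 0.254322
d₁ = (ln(S/K) + (r+σ²/2)T) / (σ√T) = (ln(81.94/84.27) + (0.0589+0.1558²/2)·2.6646) / 0.254322 = (-0.028039 + 0.189285) / 0.254322 = 0.634024
d₂ = d₁ − σ√T = 0.634024 − 0.254322 = 0.379702
e^{−rT} = e^{−0.0589·2.6646} = 0.854751
N(−d₁) = 0.263033,  N(−d₂) = 0.352083
Put price V = K·e^{−rT}·N(−d₂) − S·N(−d₁) = 25.360513 − 21.552892 = 3.807621
ρ = −K·T·e^{−rT}·N(−d₂) = -67.575624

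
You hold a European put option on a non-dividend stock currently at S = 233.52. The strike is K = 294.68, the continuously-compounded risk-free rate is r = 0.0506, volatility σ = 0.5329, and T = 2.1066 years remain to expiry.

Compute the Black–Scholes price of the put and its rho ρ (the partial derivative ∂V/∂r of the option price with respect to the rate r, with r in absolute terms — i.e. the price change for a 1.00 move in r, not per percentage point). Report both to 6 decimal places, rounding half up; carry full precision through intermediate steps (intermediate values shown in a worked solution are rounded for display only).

price = 91.646841
ρ = -395.474713

σ√T = 0.5329·√2.1066 = 0.773458
d₁ = (ln(S/K) + (r+σ²/2)T) / (σ√T) = (ln(233.52/294.68) + (0.0506+0.5329²/2)·2.1066) / 0.773458 = (-0.232622 + 0.405713) / 0.773458 = 0.223788
d₂ = d₁ − σ√T = 0.223788 − 0.773458 = -0.549670
e^{−rT} = e^{−0.0506·2.1066} = 0.898891
N(−d₁) = 0.411461,  N(−d₂) = 0.708727
Put price V = K·e^{−rT}·N(−d₂) − S·N(−d₁) = 187.731279 − 96.084438 = 91.646841
ρ = −K·T·e^{−rT}·N(−d₂) = -395.474713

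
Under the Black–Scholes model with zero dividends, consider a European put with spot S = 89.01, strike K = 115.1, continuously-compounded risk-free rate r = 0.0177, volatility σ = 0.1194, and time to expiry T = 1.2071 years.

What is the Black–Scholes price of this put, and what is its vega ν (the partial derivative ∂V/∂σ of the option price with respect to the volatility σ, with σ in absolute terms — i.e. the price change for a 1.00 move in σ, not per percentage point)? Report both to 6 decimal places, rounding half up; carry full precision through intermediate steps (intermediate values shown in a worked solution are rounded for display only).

price = 23.845718
ν = 8.720414

σ√T = 0.1194·√1.2071 = 0.131183
d₁ = (ln(S/K) + (r+σ²/2)T) / (σ√T) = (ln(89.01/115.1) + (0.0177+0.1194²/2)·1.2071) / 0.131183 = (-0.257053 + 0.029970) / 0.131183 = -1.731042
d₂ = d₁ − σ√T = -1.731042 − 0.131183 = -1.862225
e^{−rT} = e^{−0.0177·1.2071} = 0.978861
N(−d₁) = 0.958278,  N(−d₂) = 0.968714
Put price V = K·e^{−rT}·N(−d₂) − S·N(−d₁) = 109.142034 − 85.296316 = 23.845718
φ(d₁) = (1/√(2π))·e^{−d₁²/2} = 0.089172
ν = S·φ(d₁)·√T = 8.720414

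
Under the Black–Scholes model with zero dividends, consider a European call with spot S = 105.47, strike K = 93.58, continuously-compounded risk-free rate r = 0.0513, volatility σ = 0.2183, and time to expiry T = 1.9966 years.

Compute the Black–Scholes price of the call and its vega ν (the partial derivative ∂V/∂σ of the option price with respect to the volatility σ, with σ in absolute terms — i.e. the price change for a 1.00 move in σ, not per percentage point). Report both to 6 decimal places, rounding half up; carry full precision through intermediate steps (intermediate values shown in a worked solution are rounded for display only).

price = 24.995349
ν = 40.578173

σ√T = 0.2183·√1.9966 = 0.308460
d₁ = (ln(S/K) + (r+σ²/2)T) / (σ√T) = (ln(105.47/93.58) + (0.0513+0.2183²/2)·1.9966) / 0.308460 = (0.119610 + 0.149999) / 0.308460 = 0.874049
d₂ = d₁ − σ√T = 0.874049 − 0.308460 = 0.565588
e^{−rT} = e^{−0.0513·1.9966} = 0.902645
N(d₁) = 0.808954,  N(d₂) = 0.714163
Call price V = S·N(d₁) − K·e^{−rT}·N(d₂) = 85.320393 − 60.325043 = 24.995349
φ(d₁) = (1/√(2π))·e^{−d₁²/2} = 0.272281
ν = S·φ(d₁)·√T = 40.578173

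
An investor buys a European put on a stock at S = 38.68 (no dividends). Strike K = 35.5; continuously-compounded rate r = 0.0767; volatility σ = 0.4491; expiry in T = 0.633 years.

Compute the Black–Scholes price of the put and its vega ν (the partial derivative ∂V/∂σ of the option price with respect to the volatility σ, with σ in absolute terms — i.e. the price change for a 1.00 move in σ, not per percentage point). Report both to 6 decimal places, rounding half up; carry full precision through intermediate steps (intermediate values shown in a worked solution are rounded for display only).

price = 3.063159
ν = 10.526882

σ√T = 0.4491·√0.633 = 0.357310
d₁ = (ln(S/K) + (r+σ²/2)T) / (σ√T) = (ln(38.68/35.5) + (0.0767+0.4491²/2)·0.633) / 0.357310 = (0.085790 + 0.112386) / 0.357310 = 0.554634
d₂ = d₁ − σ√T = 0.554634 − 0.357310 = 0.197324
e^{−rT} = e^{−0.0767·0.633} = 0.952609
N(−d₁) = 0.289572,  N(−d₂) = 0.421787
Put price V = K·e^{−rT}·N(−d₂) − S·N(−d₁) = 14.263822 − 11.200663 = 3.063159
φ(d₁) = (1/√(2π))·e^{−d₁²/2} = 0.342067
ν = S·φ(d₁)·√T = 10.526882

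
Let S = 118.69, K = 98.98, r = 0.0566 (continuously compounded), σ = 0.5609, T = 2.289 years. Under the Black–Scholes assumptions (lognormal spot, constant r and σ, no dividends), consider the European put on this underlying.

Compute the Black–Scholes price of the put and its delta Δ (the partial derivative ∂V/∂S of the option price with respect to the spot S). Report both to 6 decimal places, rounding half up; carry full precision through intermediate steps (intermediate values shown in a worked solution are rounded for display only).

σ√T = 0.5609·√2.289 = 0.848610
d₁ = (ln(S/K) + (r+σ²/2)T) / (σ√T) = (ln(118.69/98.98) + (0.0566+0.5609²/2)·2.289) / 0.848610 = (0.181597 + 0.489627) / 0.848610 = 0.790969
d₂ = d₁ − σ√T = 0.790969 − 0.848610 = -0.057641
e^{−rT} = e^{−0.0566·2.289} = 0.878484
N(−d₁) = 0.214481,  N(−d₂) = 0.522983
Put price V = K·e^{−rT}·N(−d₂) − S·N(−d₁) = 45.474598 − 25.456758 = 20.017840
Δ = −N(−d₁) = -0.214481

price = 20.017840
Δ = -0.214481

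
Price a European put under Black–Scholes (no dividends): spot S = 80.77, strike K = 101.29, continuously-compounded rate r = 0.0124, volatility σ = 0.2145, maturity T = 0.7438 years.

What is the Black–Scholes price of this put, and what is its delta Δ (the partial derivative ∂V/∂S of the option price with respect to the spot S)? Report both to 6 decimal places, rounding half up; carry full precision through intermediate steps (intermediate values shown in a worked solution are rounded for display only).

σ√T = 0.2145·√0.7438 = 0.184993
d₁ = (ln(S/K) + (r+σ²/2)T) / (σ√T) = (ln(80.77/101.29) + (0.0124+0.2145²/2)·0.7438) / 0.184993 = (-0.226382 + 0.026334) / 0.184993 = -1.081380
d₂ = d₁ − σ√T = -1.081380 − 0.184993 = -1.266373
e^{−rT} = e^{−0.0124·0.7438} = 0.990819
N(−d₁) = 0.860236,  N(−d₂) = 0.897310
Put price V = K·e^{−rT}·N(−d₂) − S·N(−d₁) = 90.054128 − 69.481255 = 20.572873
Δ = −N(−d₁) = -0.860236

price = 20.572873
Δ = -0.860236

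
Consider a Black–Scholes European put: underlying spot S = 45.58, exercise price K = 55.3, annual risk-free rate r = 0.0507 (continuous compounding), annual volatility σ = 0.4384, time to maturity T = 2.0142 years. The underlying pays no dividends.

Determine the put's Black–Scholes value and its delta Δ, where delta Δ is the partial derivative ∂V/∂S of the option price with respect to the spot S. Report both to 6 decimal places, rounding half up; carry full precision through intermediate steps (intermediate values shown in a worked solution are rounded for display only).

price = 13.962084
Δ = -0.434653

σ√T = 0.4384·√2.0142 = 0.622188
d₁ = (ln(S/K) + (r+σ²/2)T) / (σ√T) = (ln(45.58/55.3) + (0.0507+0.4384²/2)·2.0142) / 0.622188 = (-0.193304 + 0.295679) / 0.622188 = 0.164541
d₂ = d₁ − σ√T = 0.164541 − 0.622188 = -0.457648
e^{−rT} = e^{−0.0507·2.0142} = 0.902921
N(−d₁) = 0.434653,  N(−d₂) = 0.676397
Put price V = K·e^{−rT}·N(−d₂) − S·N(−d₁) = 33.773559 − 19.811476 = 13.962084
Δ = −N(−d₁) = -0.434653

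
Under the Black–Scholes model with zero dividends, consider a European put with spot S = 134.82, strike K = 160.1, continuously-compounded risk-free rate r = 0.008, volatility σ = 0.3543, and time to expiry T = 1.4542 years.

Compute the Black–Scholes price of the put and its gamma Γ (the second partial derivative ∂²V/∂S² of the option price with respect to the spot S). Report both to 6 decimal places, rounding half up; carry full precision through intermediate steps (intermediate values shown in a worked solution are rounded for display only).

σ√T = 0.3543·√1.4542 = 0.427251
d₁ = (ln(S/K) + (r+σ²/2)T) / (σ√T) = (ln(134.82/160.1) + (0.008+0.3543²/2)·1.4542) / 0.427251 = (-0.171858 + 0.102905) / 0.427251 = -0.161387
d₂ = d₁ − σ√T = -0.161387 − 0.427251 = -0.588638
e^{−rT} = e^{−0.008·1.4542} = 0.988434
N(−d₁) = 0.564106,  N(−d₂) = 0.721948
Put price V = K·e^{−rT}·N(−d₂) − S·N(−d₁) = 114.246996 − 76.052720 = 38.194276
φ(d₁) = (1/√(2π))·e^{−d₁²/2} = 0.393781
Γ = φ(d₁) / (S·σ·√T) = 0.006836

price = 38.194276
Γ = 0.006836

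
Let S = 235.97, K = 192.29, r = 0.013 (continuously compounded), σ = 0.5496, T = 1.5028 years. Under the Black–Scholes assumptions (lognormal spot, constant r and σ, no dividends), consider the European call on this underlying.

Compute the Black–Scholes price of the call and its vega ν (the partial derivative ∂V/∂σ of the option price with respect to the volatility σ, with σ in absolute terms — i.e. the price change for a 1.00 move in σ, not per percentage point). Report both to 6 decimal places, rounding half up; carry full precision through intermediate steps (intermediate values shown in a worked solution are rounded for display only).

price = 82.637360
ν = 92.220875

σ√T = 0.5496·√1.5028 = 0.673748
d₁ = (ln(S/K) + (r+σ²/2)T) / (σ√T) = (ln(235.97/192.29) + (0.013+0.5496²/2)·1.5028) / 0.673748 = (0.204700 + 0.246504) / 0.673748 = 0.669693
d₂ = d₁ − σ√T = 0.669693 − 0.673748 = -0.004054
e^{−rT} = e^{−0.013·1.5028} = 0.980653
N(d₁) = 0.748473,  N(d₂) = 0.498383
Call price V = S·N(d₁) − K·e^{−rT}·N(d₂) = 176.617264 − 93.979904 = 82.637360
φ(d₁) = (1/√(2π))·e^{−d₁²/2} = 0.318803
ν = S·φ(d₁)·√T = 92.220875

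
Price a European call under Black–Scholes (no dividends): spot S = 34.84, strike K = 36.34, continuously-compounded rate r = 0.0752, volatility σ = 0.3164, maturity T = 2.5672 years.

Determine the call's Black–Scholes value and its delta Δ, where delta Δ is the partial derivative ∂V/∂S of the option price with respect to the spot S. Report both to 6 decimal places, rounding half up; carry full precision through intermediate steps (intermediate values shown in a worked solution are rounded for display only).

σ√T = 0.3164·√2.5672 = 0.506951
d₁ = (ln(S/K) + (r+σ²/2)T) / (σ√T) = (ln(34.84/36.34) + (0.0752+0.3164²/2)·2.5672) / 0.506951 = (-0.042153 + 0.321553) / 0.506951 = 0.551138
d₂ = d₁ − σ√T = 0.551138 − 0.506951 = 0.044187
e^{−rT} = e^{−0.0752·2.5672} = 0.824438
N(d₁) = 0.709231,  N(d₂) = 0.517622
Call price V = S·N(d₁) − K·e^{−rT}·N(d₂) = 24.709594 − 15.508003 = 9.201591
Δ = N(d₁) = 0.709231

price = 9.201591
Δ = 0.709231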